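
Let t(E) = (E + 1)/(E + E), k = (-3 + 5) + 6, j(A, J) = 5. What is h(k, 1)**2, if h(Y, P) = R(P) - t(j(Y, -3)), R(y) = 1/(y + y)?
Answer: 1/100 ≈ 0.010000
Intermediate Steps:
k = 8 (k = 2 + 6 = 8)
R(y) = 1/(2*y)
t(E) = (1 + E)/(2*E) (t(E) = (1 + E)/((2*E)) = (1 + E)*(1/(2*E)) = (1 + E)/(2*E))
h(Y, P) = -3/5 + 1/(2*P) (h(Y, P) = 1/(2*P) - (1 + 5)/(2*5) = 1/(2*P) - 6/(2*5) = 1/(2*P) - 1*3/5 = 1/(2*P) - 3/5 = -3/5 + 1/(2*P))
h(k, 1)**2 = ((1/10)*(5 - 6*1)/1)**2 = ((1/10)*1*(5 - 6))**2 = ((1/10)*1*(-1))**2 = (-1/10)**2 = 1/100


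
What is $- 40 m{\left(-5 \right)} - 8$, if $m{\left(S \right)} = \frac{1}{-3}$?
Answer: $\frac{16}{3} \approx 5.3333$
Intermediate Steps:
$m{\left(S \right)} = - \frac{1}{3}$
$- 40 m{\left(-5 \right)} - 8 = \left(-40\right) \left(- \frac{1}{3}\right) - 8 = \frac{40}{3} - 8 = \frac{16}{3}$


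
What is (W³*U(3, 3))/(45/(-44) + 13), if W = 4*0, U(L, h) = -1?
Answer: 0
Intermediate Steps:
W = 0
(W³*U(3, 3))/(45/(-44) + 13) = (0³*(-1))/(45/(-44) + 13) = (0*(-1))/(45*(-1/44) + 13) = 0/(-45/44 + 13) = 0/(527/44) = 0*(44/527) = 0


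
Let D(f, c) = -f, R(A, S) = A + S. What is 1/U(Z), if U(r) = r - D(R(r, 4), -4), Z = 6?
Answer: 1/16 ≈ 0.062500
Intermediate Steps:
U(r) = 4 + 2*r (U(r) = r - (-1)*(r + 4) = r - (-1)*(4 + r) = r - (-4 - r) = r + (4 + r) = 4 + 2*r)
1/U(Z) = 1/(4 + 2*6) = 1/(4 + 12) = 1/16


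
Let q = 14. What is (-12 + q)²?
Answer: 4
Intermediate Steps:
(-12 + q)² = (-12 + 14)² = 2² = 4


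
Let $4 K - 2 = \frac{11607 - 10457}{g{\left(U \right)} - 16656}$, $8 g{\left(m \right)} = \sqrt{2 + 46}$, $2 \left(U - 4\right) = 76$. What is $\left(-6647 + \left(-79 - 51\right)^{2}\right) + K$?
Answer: $\frac{7585453669029}{739792894} - \frac{575 \sqrt{3}}{1109689341} \approx 10253.0$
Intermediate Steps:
$U = 42$ ($U = 4 + \frac{1}{2} \cdot 76 = 4 + 38 = 42$)
$g{\left(m \right)} = \frac{\sqrt{3}}{2}$ ($g{\left(m \right)} = \frac{\sqrt{2 + 46}}{8} = \frac{\sqrt{48}}{8} = \frac{4 \sqrt{3}}{8} = \frac{\sqrt{3}}{2}$)
$K = \frac{1}{2} + \frac{575}{2 \left(-16656 + \frac{\sqrt{3}}{2}\right)}$ ($K = \frac{1}{2} + \frac{\left(11607 - 10457\right) \frac{1}{\frac{\sqrt{3}}{2} - 16656}}{4} = \frac{1}{2} + \frac{1150 \frac{1}{-16656 + \frac{\sqrt{3}}{2}}}{4} = \frac{1}{2} + \frac{575}{2 \left(-16656 + \frac{\sqrt{3}}{2}\right)} \approx 0.48274$)
$\left(-6647 + \left(-79 - 51\right)^{2}\right) + K = \left(-6647 + \left(-79 - 51\right)^{2}\right) + \left(\frac{357126847}{739792894} - \frac{575 \sqrt{3}}{1109689341}\right) = \left(-6647 + \left(-130\right)^{2}\right) + \left(\frac{357126847}{739792894} - \frac{575 \sqrt{3}}{1109689341}\right) = \left(-6647 + 16900\right) + \left(\frac{357126847}{739792894} - \frac{575 \sqrt{3}}{1109689341}\right) = 10253 + \left(\frac{357126847}{739792894} - \frac{575 \sqrt{3}}{1109689341}\right) = \frac{7585453669029}{739792894} - \frac{575 \sqrt{3}}{1109689341}$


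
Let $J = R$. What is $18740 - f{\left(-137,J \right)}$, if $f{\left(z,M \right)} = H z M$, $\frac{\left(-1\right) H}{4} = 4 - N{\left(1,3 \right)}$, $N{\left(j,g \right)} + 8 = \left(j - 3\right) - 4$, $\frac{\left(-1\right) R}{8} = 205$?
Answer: $16195700$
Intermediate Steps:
$R = -1640$ ($R = \left(-8\right) 205 = -1640$)
$N{\left(j,g \right)} = -15 + j$ ($N{\left(j,g \right)} = -8 + \left(\left(j - 3\right) - 4\right) = -8 + \left(\left(-3 + j\right) - 4\right) = -8 + \left(-7 + j\right) = -15 + j$)
$H = -72$ ($H = - 4 \left(4 - \left(-15 + 1\right)\right) = - 4 \left(4 - -14\right) = - 4 \left(4 + 14\right) = \left(-4\right) 18 = -72$)
$J = -1640$
$f{\left(z,M \right)} = - 72 M z$ ($f{\left(z,M \right)} = - 72 z M = - 72 M z$)
$18740 - f{\left(-137,J \right)} = 18740 - \left(-72\right) \left(-1640\right) \left(-137\right) = 18740 - -16176960 = 18740 + 16176960 = 16195700$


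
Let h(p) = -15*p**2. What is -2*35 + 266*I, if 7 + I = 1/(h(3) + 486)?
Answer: -677866/351 ≈ -1931.2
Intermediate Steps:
I = -2456/351 (I = -7 + 1/(-15*3**2 + 486) = -7 + 1/(-15*9 + 486) = -7 + 1/(-135 + 486) = -7 + 1/351 = -2456/351 ≈ -6.9972)
-2*35 + 266*I = -2*35 + 266*(-2456/351) = -70 - 653296/351 = -677866/351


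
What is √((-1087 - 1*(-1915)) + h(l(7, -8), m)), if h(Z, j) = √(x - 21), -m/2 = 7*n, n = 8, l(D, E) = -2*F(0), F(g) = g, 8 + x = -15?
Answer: √(828 + 2*I*√11) ≈ 28.775 + 0.1153*I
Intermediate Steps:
x = -23 (x = -8 - 15 = -23)
l(D, E) = 0 (l(D, E) = -2*0 = 0)
m = -112 (m = -14*8 = -2*56 = -112)
h(Z, j) = 2*I*√11 (h(Z, j) = √(-23 - 21) = √(-44) = 2*I*√11)
√((-1087 - 1*(-1915)) + h(l(7, -8), m)) = √((-1087 - 1*(-1915)) + 2*I*√11) = √((-1087 + 1915) + 2*I*√11) = √(828 + 2*I*√11)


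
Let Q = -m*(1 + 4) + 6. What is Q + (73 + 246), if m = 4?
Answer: 305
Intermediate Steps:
Q = -14 (Q = -4*(1 + 4) + 6 = -4*5 + 6 = -1*20 + 6 = -20 + 6 = -14)
Q + (73 + 246) = -14 + (73 + 246) = -14 + 319 = 305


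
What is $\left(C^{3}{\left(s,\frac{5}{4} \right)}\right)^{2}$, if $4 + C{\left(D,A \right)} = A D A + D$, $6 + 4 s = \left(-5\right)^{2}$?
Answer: $\frac{20464923860814889}{68719476736} \approx 2.978 \cdot 10^{5}$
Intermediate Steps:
$s = \frac{19}{4}$ ($s = - \frac{3}{2} + \frac{\left(-5\right)^{2}}{4} = - \frac{3}{2} + \frac{1}{4} \cdot 25 = - \frac{3}{2} + \frac{25}{4} = \frac{19}{4} \approx 4.75$)
$C{\left(D,A \right)} = -4 + D + D A^{2}$ ($C{\left(D,A \right)} = -4 + \left(A D A + D\right) = -4 + \left(D A^{2} + D\right) = -4 + \left(D + D A^{2}\right) = -4 + D + D A^{2}$)
$\left(C^{3}{\left(s,\frac{5}{4} \right)}\right)^{2} = \left(\left(-4 + \frac{19}{4} + \frac{19 \left(\frac{5}{4}\right)^{2}}{4}\right)^{3}\right)^{2} = \left(\left(-4 + \frac{19}{4} + \frac{19}{4} \cdot \frac{25}{16}\right)^{3}\right)^{2} = \left(\left(-4 + \frac{19}{4} + \frac{475}{64}\right)^{3}\right)^{2} = \left(\left(\frac{523}{64}\right)^{3}\right)^{2} = \left(\frac{143055667}{262144}\right)^{2} = \frac{20464923860814889}{68719476736}$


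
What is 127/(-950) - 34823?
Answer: -33081977/950 ≈ -34823.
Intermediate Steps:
127/(-950) - 34823 = 127*(-1/950) - 34823 = -127/950 - 34823 = -33081977/950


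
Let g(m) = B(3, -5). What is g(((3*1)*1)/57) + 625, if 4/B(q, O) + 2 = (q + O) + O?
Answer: 5621/9 ≈ 624.56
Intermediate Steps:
B(q, O) = 4/(-2 + q + 2*O) (B(q, O) = 4/(-2 + ((q + O) + O)) = 4/(-2 + ((O + q) + O)) = 4/(-2 + (q + 2*O)) = 4/(-2 + q + 2*O))
g(m) = -4/9 (g(m) = 4/(-2 + 3 + 2*(-5)) = 4/(-2 + 3 - 10) = 4/(-9) = 4*(-⅑) = -4/9)
g(((3*1)*1)/57) + 625 = -4/9 + 625 = 5621/9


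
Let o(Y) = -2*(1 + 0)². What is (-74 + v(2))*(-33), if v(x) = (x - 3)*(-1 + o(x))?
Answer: 2343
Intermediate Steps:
o(Y) = -2 (o(Y) = -2*1² = -2*1 = -2)
v(x) = 9 - 3*x (v(x) = (x - 3)*(-1 - 2) = (-3 + x)*(-3) = 9 - 3*x)
(-74 + v(2))*(-33) = (-74 + (9 - 3*2))*(-33) = (-74 + (9 - 6))*(-33) = (-74 + 3)*(-33) = -71*(-33) = 2343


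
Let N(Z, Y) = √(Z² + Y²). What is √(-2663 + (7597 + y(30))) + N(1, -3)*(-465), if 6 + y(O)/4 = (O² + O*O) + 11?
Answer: √12154 - 465*√10 ≈ -1360.2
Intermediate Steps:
N(Z, Y) = √(Y² + Z²)
y(O) = 20 + 8*O² (y(O) = -24 + 4*((O² + O*O) + 11) = -24 + 4*((O² + O²) + 11) = -24 + 4*(2*O² + 11) = -24 + 4*(11 + 2*O²) = -24 + (44 + 8*O²) = 20 + 8*O²)
√(-2663 + (7597 + y(30))) + N(1, -3)*(-465) = √(-2663 + (7597 + (20 + 8*30²))) + √((-3)² + 1²)*(-465) = √(-2663 + (7597 + (20 + 8*900))) + √(9 + 1)*(-465) = √(-2663 + (7597 + (20 + 7200))) + √10*(-465) = √(-2663 + (7597 + 7220)) - 465*√10 = √(-2663 + 14817) - 465*√10 = √12154 - 465*√10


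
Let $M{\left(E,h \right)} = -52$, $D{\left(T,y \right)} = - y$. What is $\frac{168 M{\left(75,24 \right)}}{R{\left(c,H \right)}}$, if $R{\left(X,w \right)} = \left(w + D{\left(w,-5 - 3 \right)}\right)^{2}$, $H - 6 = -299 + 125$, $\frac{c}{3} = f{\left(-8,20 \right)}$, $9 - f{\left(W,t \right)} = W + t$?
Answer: $- \frac{273}{800} \approx -0.34125$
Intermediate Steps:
$f{\left(W,t \right)} = 9 - W - t$ ($f{\left(W,t \right)} = 9 - \left(W + t\right) = 9 - W - t$)
$c = -9$ ($c = 3 \left(9 - -8 - 20\right) = 3 \left(9 + 8 - 20\right) = 3 \left(-3\right) = -9$)
$H = -168$ ($H = 6 + \left(-299 + 125\right) = 6 - 174 = -168$)
$R{\left(X,w \right)} = \left(8 + w\right)^{2}$ ($R{\left(X,w \right)} = \left(w - \left(-5 - 3\right)\right)^{2} = \left(w - -8\right)^{2} = \left(w + 8\right)^{2} = \left(8 + w\right)^{2}$)
$\frac{168 M{\left(75,24 \right)}}{R{\left(c,H \right)}} = \frac{168 \left(-52\right)}{\left(8 - 168\right)^{2}} = - \frac{8736}{\left(-160\right)^{2}} = - \frac{8736}{25600} = \left(-8736\right) \frac{1}{25600} = - \frac{273}{800}$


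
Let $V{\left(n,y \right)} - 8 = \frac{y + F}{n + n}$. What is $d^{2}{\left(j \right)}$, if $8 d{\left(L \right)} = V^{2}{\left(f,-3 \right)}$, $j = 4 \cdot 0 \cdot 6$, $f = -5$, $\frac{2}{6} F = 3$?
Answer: $\frac{1874161}{40000} \approx 46.854$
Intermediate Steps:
$F = 9$ ($F = 3 \cdot 3 = 9$)
$V{\left(n,y \right)} = 8 + \frac{9 + y}{2 n}$ ($V{\left(n,y \right)} = 8 + \frac{y + 9}{n + n} = 8 + \frac{9 + y}{2 n}$)
$j = 0$ ($j = 0 \cdot 6 = 0$)
$d{\left(L \right)} = \frac{1369}{200}$ ($d{\left(L \right)} = \frac{\left(\frac{9 - 3 + 16 \left(-5\right)}{2 \left(-5\right)}\right)^{2}}{8} = \frac{\left(\frac{1}{2} \left(- \frac{1}{5}\right) \left(9 - 3 - 80\right)\right)^{2}}{8} = \frac{\left(\frac{1}{2} \left(- \frac{1}{5}\right) \left(-74\right)\right)^{2}}{8} = \frac{\left(\frac{37}{5}\right)^{2}}{8} = \frac{1}{8} \cdot \frac{1369}{25} = \frac{1369}{200}$)
$d^{2}{\left(j \right)} = \left(\frac{1369}{200}\right)^{2} = \frac{1874161}{40000}$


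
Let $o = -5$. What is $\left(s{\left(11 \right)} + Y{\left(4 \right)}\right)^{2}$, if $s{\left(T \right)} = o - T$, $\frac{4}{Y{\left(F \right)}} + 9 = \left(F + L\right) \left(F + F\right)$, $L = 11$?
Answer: $\frac{3139984}{12321} \approx 254.85$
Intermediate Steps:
$Y{\left(F \right)} = \frac{4}{-9 + 2 F \left(11 + F\right)}$ ($Y{\left(F \right)} = \frac{4}{-9 + \left(F + 11\right) \left(F + F\right)} = \frac{4}{-9 + \left(11 + F\right) 2 F} = \frac{4}{-9 + 2 F \left(11 + F\right)}$)
$s{\left(T \right)} = -5 - T$
$\left(s{\left(11 \right)} + Y{\left(4 \right)}\right)^{2} = \left(\left(-5 - 11\right) + \frac{4}{-9 + 2 \cdot 4^{2} + 22 \cdot 4}\right)^{2} = \left(\left(-5 - 11\right) + \frac{4}{-9 + 2 \cdot 16 + 88}\right)^{2} = \left(-16 + \frac{4}{-9 + 32 + 88}\right)^{2} = \left(-16 + \frac{4}{111}\right)^{2} = \left(- \frac{1772}{111}\right)^{2} = \frac{3139984}{12321}$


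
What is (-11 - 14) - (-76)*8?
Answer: 583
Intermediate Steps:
(-11 - 14) - (-76)*8 = -25 - 19*(-32) = -25 + 608 = 583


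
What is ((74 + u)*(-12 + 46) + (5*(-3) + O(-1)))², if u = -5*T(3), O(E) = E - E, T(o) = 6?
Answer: 2193361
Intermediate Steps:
O(E) = 0
u = -30 (u = -5*6 = -30)
((74 + u)*(-12 + 46) + (5*(-3) + O(-1)))² = ((74 - 30)*(-12 + 46) + (5*(-3) + 0))² = (44*34 + (-15 + 0))² = (1496 - 15)² = 1481² = 2193361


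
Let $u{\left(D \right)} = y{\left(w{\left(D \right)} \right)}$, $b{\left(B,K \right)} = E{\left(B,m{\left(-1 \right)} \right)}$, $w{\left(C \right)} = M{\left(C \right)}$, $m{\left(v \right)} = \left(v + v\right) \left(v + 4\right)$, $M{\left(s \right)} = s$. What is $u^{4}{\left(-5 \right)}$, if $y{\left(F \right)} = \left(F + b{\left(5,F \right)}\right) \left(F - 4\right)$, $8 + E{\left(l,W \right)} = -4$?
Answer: $547981281$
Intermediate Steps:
$m{\left(v \right)} = 2 v \left(4 + v\right)$
$w{\left(C \right)} = C$
$E{\left(l,W \right)} = -12$ ($E{\left(l,W \right)} = -8 - 4 = -12$)
$b{\left(B,K \right)} = -12$
$y{\left(F \right)} = \left(-12 + F\right) \left(-4 + F\right)$ ($y{\left(F \right)} = \left(F - 12\right) \left(F - 4\right) = \left(-12 + F\right) \left(-4 + F\right)$)
$u{\left(D \right)} = 48 + D^{2} - 16 D$
$u^{4}{\left(-5 \right)} = \left(48 + \left(-5\right)^{2} - -80\right)^{4} = \left(48 + 25 + 80\right)^{4} = 153^{4} = 547981281$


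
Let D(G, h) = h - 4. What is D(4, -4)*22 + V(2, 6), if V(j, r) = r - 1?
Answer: -171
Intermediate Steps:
V(j, r) = -1 + r
D(G, h) = -4 + h
D(4, -4)*22 + V(2, 6) = (-4 - 4)*22 + (-1 + 6) = -8*22 + 5 = -176 + 5 = -171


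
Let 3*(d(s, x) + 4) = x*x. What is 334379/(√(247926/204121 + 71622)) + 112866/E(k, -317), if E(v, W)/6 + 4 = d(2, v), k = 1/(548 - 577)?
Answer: -47460153/20183 + 334379*√746052160604187/7309901094 ≈ -1102.1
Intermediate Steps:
k = -1/29 (k = 1/(-29) = -1/29 ≈ -0.034483)
d(s, x) = -4 + x²/3 (d(s, x) = -4 + (x*x)/3 = -4 + x²/3)
E(v, W) = -48 + 2*v² (E(v, W) = -24 + 6*(-4 + v²/3) = -24 + (-24 + 2*v²) = -48 + 2*v²)
334379/(√(247926/204121 + 71622)) + 112866/E(k, -317) = 334379/(√(247926/204121 + 71622)) + 112866/(-48 + 2*(-1/29)²) = 334379/(√(247926*(1/204121) + 71622)) + 112866/(-48 + 2*(1/841)) = 334379/(√(247926/204121 + 71622)) + 112866/(-48 + 2/841) = 334379/(√(14619802188/204121)) + 112866/(-40366/841) = 334379/((2*√746052160604187/204121)) + 112866*(-841/40366) = 334379*(√746052160604187/7309901094) - 47460153/20183 = 334379*√746052160604187/7309901094 - 47460153/20183 = -47460153/20183 + 334379*√746052160604187/7309901094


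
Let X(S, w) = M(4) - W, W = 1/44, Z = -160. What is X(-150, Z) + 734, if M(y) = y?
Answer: 32471/44 ≈ 737.98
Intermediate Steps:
W = 1/44 ≈ 0.022727
X(S, w) = 175/44 (X(S, w) = 4 - 1*1/44 = 4 - 1/44 = 175/44)
X(-150, Z) + 734 = 175/44 + 734 = 32471/44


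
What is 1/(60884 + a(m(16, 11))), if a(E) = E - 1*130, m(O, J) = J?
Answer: 1/60765 ≈ 1.6457e-5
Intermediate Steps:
a(E) = -130 + E (a(E) = E - 130 = -130 + E)
1/(60884 + a(m(16, 11))) = 1/(60884 + (-130 + 11)) = 1/(60884 - 119) = 1/60765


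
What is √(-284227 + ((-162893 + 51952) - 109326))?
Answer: I*√504494 ≈ 710.28*I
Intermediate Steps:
√(-284227 + ((-162893 + 51952) - 109326)) = √(-284227 + (-110941 - 109326)) = √(-284227 - 220267) = √(-504494) = I*√504494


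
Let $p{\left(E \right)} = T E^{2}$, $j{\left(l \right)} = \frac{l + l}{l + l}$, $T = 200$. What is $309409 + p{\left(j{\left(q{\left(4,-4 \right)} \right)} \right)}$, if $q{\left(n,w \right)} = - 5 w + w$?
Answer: $309609$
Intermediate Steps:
$q{\left(n,w \right)} = - 4 w$
$j{\left(l \right)} = 1$ ($j{\left(l \right)} = \frac{2 l}{2 l} = 2 l \frac{1}{2 l} = 1$)
$p{\left(E \right)} = 200 E^{2}$
$309409 + p{\left(j{\left(q{\left(4,-4 \right)} \right)} \right)} = 309409 + 200 \cdot 1^{2} = 309409 + 200 \cdot 1 = 309409 + 200 = 309609$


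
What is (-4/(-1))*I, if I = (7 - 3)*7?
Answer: 112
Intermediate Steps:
I = 28 (I = 4*7 = 28)
(-4/(-1))*I = -4/(-1)*28 = -4*(-1)*28 = -2*(-2)*28 = 4*28 = 112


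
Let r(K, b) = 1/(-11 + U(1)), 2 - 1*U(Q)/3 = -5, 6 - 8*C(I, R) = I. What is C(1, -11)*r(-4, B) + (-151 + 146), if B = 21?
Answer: -79/16 ≈ -4.9375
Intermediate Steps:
C(I, R) = 3/4 - I/8
U(Q) = 21 (U(Q) = 6 - 3*(-5) = 6 + 15 = 21)
r(K, b) = 1/10 (r(K, b) = 1/(-11 + 21) = 1/10)
C(1, -11)*r(-4, B) + (-151 + 146) = (3/4 - 1/8*1)*(1/10) + (-151 + 146) = (3/4 - 1/8)*(1/10) - 5 = (5/8)*(1/10) - 5 = 1/16 - 5 = -79/16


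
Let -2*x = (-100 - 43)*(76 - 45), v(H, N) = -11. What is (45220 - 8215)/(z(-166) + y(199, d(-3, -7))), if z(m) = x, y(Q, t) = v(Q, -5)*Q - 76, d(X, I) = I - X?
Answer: -74010/97 ≈ -762.99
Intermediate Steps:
y(Q, t) = -76 - 11*Q (y(Q, t) = -11*Q - 76 = -76 - 11*Q)
x = 4433/2 (x = -(-100 - 43)*(76 - 45)/2 = -(-143)*31/2 = -½*(-4433) = 4433/2 ≈ 2216.5)
z(m) = 4433/2
(45220 - 8215)/(z(-166) + y(199, d(-3, -7))) = (45220 - 8215)/(4433/2 + (-76 - 11*199)) = 37005/(4433/2 + (-76 - 2189)) = 37005/(4433/2 - 2265) = 37005/(-97/2) = 37005*(-2/97) = -74010/97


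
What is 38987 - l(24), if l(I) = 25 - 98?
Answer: 39060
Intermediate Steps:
l(I) = -73
38987 - l(24) = 38987 - 1*(-73) = 38987 + 73 = 39060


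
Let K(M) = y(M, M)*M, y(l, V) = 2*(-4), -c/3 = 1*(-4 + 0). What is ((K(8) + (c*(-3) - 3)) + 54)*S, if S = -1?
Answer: 49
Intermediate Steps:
c = 12 (c = -3*(-4 + 0) = -3*(-4) = 12)
y(l, V) = -8
K(M) = -8*M
((K(8) + (c*(-3) - 3)) + 54)*S = ((-8*8 + (12*(-3) - 3)) + 54)*(-1) = ((-64 + (-36 - 3)) + 54)*(-1) = ((-64 - 39) + 54)*(-1) = (-103 + 54)*(-1) = -49*(-1) = 49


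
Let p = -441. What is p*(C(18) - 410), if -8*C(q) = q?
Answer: 727209/4 ≈ 1.8180e+5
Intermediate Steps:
C(q) = -q/8
p*(C(18) - 410) = -441*(-⅛*18 - 410) = -441*(-9/4 - 410) = -441*(-1649/4) = 727209/4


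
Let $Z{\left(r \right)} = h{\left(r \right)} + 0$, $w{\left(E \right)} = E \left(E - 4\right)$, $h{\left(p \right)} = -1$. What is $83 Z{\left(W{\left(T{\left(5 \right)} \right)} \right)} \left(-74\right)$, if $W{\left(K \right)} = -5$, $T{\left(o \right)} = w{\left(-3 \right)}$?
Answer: $6142$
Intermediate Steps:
$w{\left(E \right)} = E \left(-4 + E\right)$
$T{\left(o \right)} = 21$ ($T{\left(o \right)} = - 3 \left(-4 - 3\right) = \left(-3\right) \left(-7\right) = 21$)
$Z{\left(r \right)} = -1$ ($Z{\left(r \right)} = -1 + 0 = -1$)
$83 Z{\left(W{\left(T{\left(5 \right)} \right)} \right)} \left(-74\right) = 83 \left(-1\right) \left(-74\right) = \left(-83\right) \left(-74\right) = 6142$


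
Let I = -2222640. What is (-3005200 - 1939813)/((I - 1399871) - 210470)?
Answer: 4945013/3832981 ≈ 1.2901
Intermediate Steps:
(-3005200 - 1939813)/((I - 1399871) - 210470) = (-3005200 - 1939813)/((-2222640 - 1399871) - 210470) = -4945013/(-3622511 - 210470) = -4945013/(-3832981) = -4945013*(-1/3832981) = 4945013/3832981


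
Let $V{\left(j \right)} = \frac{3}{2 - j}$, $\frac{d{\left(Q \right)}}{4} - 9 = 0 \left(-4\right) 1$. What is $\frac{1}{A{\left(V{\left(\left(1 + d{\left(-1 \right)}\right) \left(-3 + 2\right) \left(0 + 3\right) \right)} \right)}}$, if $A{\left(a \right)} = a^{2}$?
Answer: $\frac{12769}{9} \approx 1418.8$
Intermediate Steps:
$d{\left(Q \right)} = 36$ ($d{\left(Q \right)} = 36 + 4 \cdot 0 \left(-4\right) 1 = 36 + 4 \cdot 0 \cdot 1 = 36 + 4 \cdot 0 = 36 + 0 = 36$)
$\frac{1}{A{\left(V{\left(\left(1 + d{\left(-1 \right)}\right) \left(-3 + 2\right) \left(0 + 3\right) \right)} \right)}} = \frac{1}{\left(- \frac{3}{-2 + \left(1 + 36\right) \left(-3 + 2\right) \left(0 + 3\right)}\right)^{2}} = \frac{1}{\left(- \frac{3}{-2 + 37 \left(\left(-1\right) 3\right)}\right)^{2}} = \frac{1}{\left(- \frac{3}{-2 + 37 \left(-3\right)}\right)^{2}} = \frac{1}{\left(- \frac{3}{-2 - 111}\right)^{2}} = \frac{1}{\left(- \frac{3}{-113}\right)^{2}} = \frac{1}{\left(\left(-3\right) \left(- \frac{1}{113}\right)\right)^{2}} = \frac{1}{\left(\frac{3}{113}\right)^{2}} = \frac{1}{\frac{9}{12769}} = \frac{12769}{9}$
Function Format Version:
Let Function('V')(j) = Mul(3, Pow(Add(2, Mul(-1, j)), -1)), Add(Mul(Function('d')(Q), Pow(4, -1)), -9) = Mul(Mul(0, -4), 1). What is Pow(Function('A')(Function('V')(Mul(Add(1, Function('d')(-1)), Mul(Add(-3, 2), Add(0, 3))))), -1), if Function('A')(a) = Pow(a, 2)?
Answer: Rational(12769, 9) ≈ 1418.8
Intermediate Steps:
Function('d')(Q) = 36 (Function('d')(Q) = Add(36, Mul(4, Mul(Mul(0, -4), 1))) = Add(36, Mul(4, Mul(0, 1))) = Add(36, Mul(4, 0)) = Add(36, 0) = 36)
Pow(Function('A')(Function('V')(Mul(Add(1, Function('d')(-1)), Mul(Add(-3, 2), Add(0, 3))))), -1) = Pow(Pow(Mul(-3, Pow(Add(-2, Mul(Add(1, 36), Mul(Add(-3, 2), Add(0, 3)))), -1)), 2), -1) = Pow(Pow(Mul(-3, Pow(Add(-2, Mul(37, Mul(-1, 3))), -1)), 2), -1) = Pow(Pow(Mul(-3, Pow(Add(-2, Mul(37, -3)), -1)), 2), -1) = Pow(Pow(Mul(-3, Pow(Add(-2, -111), -1)), 2), -1) = Pow(Pow(Mul(-3, Pow(-113, -1)), 2), -1) = Pow(Pow(Mul(-3, Rational(-1, 113)), 2), -1) = Pow(Pow(Rational(3, 113), 2), -1) = Pow(Rational(9, 12769), -1) = Rational(12769, 9)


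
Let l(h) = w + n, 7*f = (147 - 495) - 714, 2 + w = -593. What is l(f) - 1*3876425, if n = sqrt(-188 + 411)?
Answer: -3877020 + sqrt(223) ≈ -3.8770e+6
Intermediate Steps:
w = -595 (w = -2 - 593 = -595)
f = -1062/7 (f = ((147 - 495) - 714)/7 = (-348 - 714)/7 = (1/7)*(-1062) = -1062/7 ≈ -151.71)
n = sqrt(223) ≈ 14.933
l(h) = -595 + sqrt(223)
l(f) - 1*3876425 = (-595 + sqrt(223)) - 1*3876425 = (-595 + sqrt(223)) - 3876425 = -3877020 + sqrt(223)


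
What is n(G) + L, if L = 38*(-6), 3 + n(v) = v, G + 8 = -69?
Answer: -308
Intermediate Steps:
G = -77 (G = -8 - 69 = -77)
n(v) = -3 + v
L = -228
n(G) + L = (-3 - 77) - 228 = -80 - 228 = -308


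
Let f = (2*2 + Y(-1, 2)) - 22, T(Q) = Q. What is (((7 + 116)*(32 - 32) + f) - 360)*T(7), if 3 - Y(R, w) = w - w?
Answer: -2625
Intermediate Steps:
Y(R, w) = 3 (Y(R, w) = 3 - (w - w) = 3 - 1*0 = 3 + 0 = 3)
f = -15 (f = (2*2 + 3) - 22 = (4 + 3) - 22 = 7 - 22 = -15)
(((7 + 116)*(32 - 32) + f) - 360)*T(7) = (((7 + 116)*(32 - 32) - 15) - 360)*7 = ((123*0 - 15) - 360)*7 = ((0 - 15) - 360)*7 = (-15 - 360)*7 = -375*7 = -2625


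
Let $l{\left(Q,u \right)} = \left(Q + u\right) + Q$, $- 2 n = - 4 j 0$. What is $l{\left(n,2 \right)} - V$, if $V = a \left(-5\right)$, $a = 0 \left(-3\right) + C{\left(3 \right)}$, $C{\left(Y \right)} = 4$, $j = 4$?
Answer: $22$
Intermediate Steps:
$a = 4$ ($a = 0 \left(-3\right) + 4 = 0 + 4 = 4$)
$n = 0$ ($n = - \frac{\left(-4\right) 4 \cdot 0}{2} = - \frac{\left(-16\right) 0}{2} = \left(- \frac{1}{2}\right) 0 = 0$)
$l{\left(Q,u \right)} = u + 2 Q$
$V = -20$ ($V = 4 \left(-5\right) = -20$)
$l{\left(n,2 \right)} - V = \left(2 + 2 \cdot 0\right) - -20 = \left(2 + 0\right) + 20 = 2 + 20 = 22$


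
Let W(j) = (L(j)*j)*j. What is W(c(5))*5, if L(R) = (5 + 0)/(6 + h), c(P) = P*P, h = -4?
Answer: 15625/2 ≈ 7812.5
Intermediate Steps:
c(P) = P²
L(R) = 5/2 (L(R) = (5 + 0)/(6 - 4) = 5/2)
W(j) = 5*j²/2 (W(j) = (5*j/2)*j = 5*j²/2)
W(c(5))*5 = (5*(5²)²/2)*5 = ((5/2)*25²)*5 = ((5/2)*625)*5 = (3125/2)*5 = 15625/2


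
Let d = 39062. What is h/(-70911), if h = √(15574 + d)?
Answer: -2*√13659/70911 ≈ -0.0032963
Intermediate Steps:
h = 2*√13659 (h = √(15574 + 39062) = √54636 = 2*√13659 ≈ 233.74)
h/(-70911) = (2*√13659)/(-70911) = (2*√13659)*(-1/70911) = -2*√13659/70911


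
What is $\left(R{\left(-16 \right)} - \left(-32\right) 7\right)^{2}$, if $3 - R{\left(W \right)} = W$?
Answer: $59049$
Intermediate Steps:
$R{\left(W \right)} = 3 - W$
$\left(R{\left(-16 \right)} - \left(-32\right) 7\right)^{2} = \left(\left(3 - -16\right) - \left(-32\right) 7\right)^{2} = \left(\left(3 + 16\right) - -224\right)^{2} = \left(19 + 224\right)^{2} = 243^{2} = 59049$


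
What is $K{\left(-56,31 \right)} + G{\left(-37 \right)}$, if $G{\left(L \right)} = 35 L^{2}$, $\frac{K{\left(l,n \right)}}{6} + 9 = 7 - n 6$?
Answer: $46787$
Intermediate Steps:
$K{\left(l,n \right)} = -12 - 36 n$ ($K{\left(l,n \right)} = -54 + 6 \left(7 - n 6\right) = -54 + 6 \left(7 - 6 n\right) = -54 - \left(-42 + 36 n\right) = -12 - 36 n$)
$K{\left(-56,31 \right)} + G{\left(-37 \right)} = \left(-12 - 1116\right) + 35 \left(-37\right)^{2} = \left(-12 - 1116\right) + 35 \cdot 1369 = -1128 + 47915 = 46787$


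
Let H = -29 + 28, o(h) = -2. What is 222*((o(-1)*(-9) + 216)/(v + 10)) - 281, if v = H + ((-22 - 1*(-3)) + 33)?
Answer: 45485/23 ≈ 1977.6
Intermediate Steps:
H = -1
v = 13 (v = -1 + ((-22 - 1*(-3)) + 33) = -1 + ((-22 + 3) + 33) = -1 + (-19 + 33) = -1 + 14 = 13)
222*((o(-1)*(-9) + 216)/(v + 10)) - 281 = 222*((-2*(-9) + 216)/(13 + 10)) - 281 = 222*((18 + 216)/23) - 281 = 222*(234*(1/23)) - 281 = 222*(234/23) - 281 = 51948/23 - 281 = 45485/23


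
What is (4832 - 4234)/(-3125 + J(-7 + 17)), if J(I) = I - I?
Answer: -598/3125 ≈ -0.19136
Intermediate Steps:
J(I) = 0
(4832 - 4234)/(-3125 + J(-7 + 17)) = (4832 - 4234)/(-3125 + 0) = 598/(-3125) = 598*(-1/3125) = -598/3125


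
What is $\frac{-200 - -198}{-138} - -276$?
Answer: $\frac{19045}{69} \approx 276.01$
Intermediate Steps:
$\frac{-200 - -198}{-138} - -276 = \left(-200 + 198\right) \left(- \frac{1}{138}\right) + 276 = \left(-2\right) \left(- \frac{1}{138}\right) + 276 = \frac{1}{69} + 276 = \frac{19045}{69}$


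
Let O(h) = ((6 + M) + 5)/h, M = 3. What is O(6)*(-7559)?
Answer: -52913/3 ≈ -17638.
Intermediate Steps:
O(h) = 14/h (O(h) = ((6 + 3) + 5)/h = (9 + 5)/h = 14/h)
O(6)*(-7559) = (14/6)*(-7559) = (14*(⅙))*(-7559) = (7/3)*(-7559) = -52913/3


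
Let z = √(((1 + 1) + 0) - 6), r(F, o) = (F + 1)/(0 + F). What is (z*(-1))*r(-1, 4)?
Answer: 0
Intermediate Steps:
r(F, o) = (1 + F)/F
z = 2*I (z = √((2 + 0) - 6) = √(2 - 6) = √(-4) = 2*I ≈ 2.0*I)
(z*(-1))*r(-1, 4) = ((2*I)*(-1))*((1 - 1)/(-1)) = (-2*I)*(-1*0) = -2*I*0 = 0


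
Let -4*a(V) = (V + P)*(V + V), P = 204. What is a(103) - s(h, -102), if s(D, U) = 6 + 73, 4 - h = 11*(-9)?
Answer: -31779/2 ≈ -15890.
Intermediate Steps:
h = 103 (h = 4 - 11*(-9) = 4 - 1*(-99) = 4 + 99 = 103)
s(D, U) = 79
a(V) = -V*(204 + V)/2 (a(V) = -(V + 204)*(V + V)/4 = -(204 + V)*2*V/4 = -V*(204 + V)/2)
a(103) - s(h, -102) = -½*103*(204 + 103) - 1*79 = -½*103*307 - 79 = -31621/2 - 79 = -31779/2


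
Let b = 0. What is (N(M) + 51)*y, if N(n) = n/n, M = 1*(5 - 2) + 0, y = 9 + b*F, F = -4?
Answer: 468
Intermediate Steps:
y = 9 (y = 9 + 0*(-4) = 9 + 0 = 9)
M = 3 (M = 1*3 + 0 = 3 + 0 = 3)
N(n) = 1
(N(M) + 51)*y = (1 + 51)*9 = 52*9 = 468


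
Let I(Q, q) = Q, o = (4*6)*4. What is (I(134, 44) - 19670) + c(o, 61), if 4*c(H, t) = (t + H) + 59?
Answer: -19482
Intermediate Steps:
o = 96 (o = 24*4 = 96)
c(H, t) = 59/4 + H/4 + t/4 (c(H, t) = ((t + H) + 59)/4 = ((H + t) + 59)/4 = (59 + H + t)/4 = 59/4 + H/4 + t/4)
(I(134, 44) - 19670) + c(o, 61) = (134 - 19670) + (59/4 + (1/4)*96 + (1/4)*61) = -19536 + (59/4 + 24 + 61/4) = -19536 + 54 = -19482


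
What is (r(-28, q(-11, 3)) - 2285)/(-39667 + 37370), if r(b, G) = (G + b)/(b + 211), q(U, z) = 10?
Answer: 139391/140117 ≈ 0.99482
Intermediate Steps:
r(b, G) = (G + b)/(211 + b)
(r(-28, q(-11, 3)) - 2285)/(-39667 + 37370) = ((10 - 28)/(211 - 28) - 2285)/(-39667 + 37370) = (-18/183 - 2285)/(-2297) = ((1/183)*(-18) - 2285)*(-1/2297) = (-6/61 - 2285)*(-1/2297) = -139391/61*(-1/2297) = 139391/140117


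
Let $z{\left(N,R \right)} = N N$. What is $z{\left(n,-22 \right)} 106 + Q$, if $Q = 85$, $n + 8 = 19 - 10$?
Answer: $191$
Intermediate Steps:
$n = 1$ ($n = -8 + \left(19 - 10\right) = -8 + 9 = 1$)
$z{\left(N,R \right)} = N^{2}$
$z{\left(n,-22 \right)} 106 + Q = 1^{2} \cdot 106 + 85 = 1 \cdot 106 + 85 = 106 + 85 = 191$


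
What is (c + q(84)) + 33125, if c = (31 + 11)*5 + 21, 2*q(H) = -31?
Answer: 66681/2 ≈ 33341.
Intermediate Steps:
q(H) = -31/2 (q(H) = (½)*(-31) = -31/2)
c = 231 (c = 42*5 + 21 = 210 + 21 = 231)
(c + q(84)) + 33125 = (231 - 31/2) + 33125 = 431/2 + 33125 = 66681/2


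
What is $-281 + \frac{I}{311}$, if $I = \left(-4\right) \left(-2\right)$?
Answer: $- \frac{87383}{311} \approx -280.97$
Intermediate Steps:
$I = 8$
$-281 + \frac{I}{311} = -281 + \frac{1}{311} \cdot 8 = -281 + \frac{8}{311} = - \frac{87383}{311}$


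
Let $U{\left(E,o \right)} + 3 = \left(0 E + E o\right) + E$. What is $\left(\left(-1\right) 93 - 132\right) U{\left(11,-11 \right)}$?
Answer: $25425$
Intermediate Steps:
$U{\left(E,o \right)} = -3 + E + E o$ ($U{\left(E,o \right)} = -3 + \left(\left(0 E + E o\right) + E\right) = -3 + \left(\left(0 + E o\right) + E\right) = -3 + \left(E o + E\right) = -3 + \left(E + E o\right) = -3 + E + E o$)
$\left(\left(-1\right) 93 - 132\right) U{\left(11,-11 \right)} = \left(\left(-1\right) 93 - 132\right) \left(-3 + 11 + 11 \left(-11\right)\right) = \left(-93 - 132\right) \left(-3 + 11 - 121\right) = \left(-225\right) \left(-113\right) = 25425$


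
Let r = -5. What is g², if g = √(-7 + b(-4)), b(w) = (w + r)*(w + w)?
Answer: 65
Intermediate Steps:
b(w) = 2*w*(-5 + w) (b(w) = (w - 5)*(w + w) = (-5 + w)*(2*w) = 2*w*(-5 + w))
g = √65 (g = √(-7 + 2*(-4)*(-5 - 4)) = √(-7 + 2*(-4)*(-9)) = √(-7 + 72) = √65 ≈ 8.0623)
g² = (√65)² = 65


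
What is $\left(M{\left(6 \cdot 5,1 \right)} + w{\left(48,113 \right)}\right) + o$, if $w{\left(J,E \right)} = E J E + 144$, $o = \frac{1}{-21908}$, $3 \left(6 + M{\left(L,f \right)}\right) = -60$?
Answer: $\frac{13430261239}{21908} \approx 6.1303 \cdot 10^{5}$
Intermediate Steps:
$M{\left(L,f \right)} = -26$ ($M{\left(L,f \right)} = -6 + \frac{1}{3} \left(-60\right) = -6 - 20 = -26$)
$o = - \frac{1}{21908} \approx -4.5645 \cdot 10^{-5}$
$w{\left(J,E \right)} = 144 + J E^{2}$ ($w{\left(J,E \right)} = J E^{2} + 144 = 144 + J E^{2}$)
$\left(M{\left(6 \cdot 5,1 \right)} + w{\left(48,113 \right)}\right) + o = \left(-26 + \left(144 + 48 \cdot 113^{2}\right)\right) - \frac{1}{21908} = \left(-26 + \left(144 + 48 \cdot 12769\right)\right) - \frac{1}{21908} = \left(-26 + \left(144 + 612912\right)\right) - \frac{1}{21908} = \left(-26 + 613056\right) - \frac{1}{21908} = 613030 - \frac{1}{21908} = \frac{13430261239}{21908}$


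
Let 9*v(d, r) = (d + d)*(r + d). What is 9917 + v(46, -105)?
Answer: 83825/9 ≈ 9313.9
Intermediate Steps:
v(d, r) = 2*d*(d + r)/9 (v(d, r) = ((d + d)*(r + d))/9 = ((2*d)*(d + r))/9 = (2*d*(d + r))/9 = 2*d*(d + r)/9)
9917 + v(46, -105) = 9917 + (2/9)*46*(46 - 105) = 9917 + (2/9)*46*(-59) = 9917 - 5428/9 = 83825/9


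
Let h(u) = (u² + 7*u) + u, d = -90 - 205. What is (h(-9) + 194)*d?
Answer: -59885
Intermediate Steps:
d = -295
h(u) = u² + 8*u
(h(-9) + 194)*d = (-9*(8 - 9) + 194)*(-295) = (-9*(-1) + 194)*(-295) = (9 + 194)*(-295) = 203*(-295) = -59885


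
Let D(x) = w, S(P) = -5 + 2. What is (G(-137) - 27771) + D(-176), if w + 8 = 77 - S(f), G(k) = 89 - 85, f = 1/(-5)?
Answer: -27695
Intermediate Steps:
f = -⅕ ≈ -0.20000
S(P) = -3
G(k) = 4
w = 72 (w = -8 + (77 - 1*(-3)) = -8 + (77 + 3) = -8 + 80 = 72)
D(x) = 72
(G(-137) - 27771) + D(-176) = (4 - 27771) + 72 = -27767 + 72 = -27695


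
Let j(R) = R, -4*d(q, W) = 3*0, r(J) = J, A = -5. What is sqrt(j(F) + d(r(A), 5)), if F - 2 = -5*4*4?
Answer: I*sqrt(78) ≈ 8.8318*I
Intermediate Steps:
d(q, W) = 0 (d(q, W) = -3*0/4 = -1/4*0 = 0)
F = -78 (F = 2 - 5*4*4 = 2 - 20*4 = 2 - 80 = -78)
sqrt(j(F) + d(r(A), 5)) = sqrt(-78 + 0) = sqrt(-78) = I*sqrt(78)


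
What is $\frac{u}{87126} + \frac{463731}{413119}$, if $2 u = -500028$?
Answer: $- \frac{10480417760}{5998900999} \approx -1.7471$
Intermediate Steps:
$u = -250014$ ($u = \frac{1}{2} \left(-500028\right) = -250014$)
$\frac{u}{87126} + \frac{463731}{413119} = - \frac{250014}{87126} + \frac{463731}{413119} = \left(-250014\right) \frac{1}{87126} + 463731 \cdot \frac{1}{413119} = - \frac{41669}{14521} + \frac{463731}{413119} = - \frac{10480417760}{5998900999}$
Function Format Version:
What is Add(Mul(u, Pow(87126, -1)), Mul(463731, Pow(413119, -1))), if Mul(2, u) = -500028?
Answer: Rational(-10480417760, 5998900999) ≈ -1.7471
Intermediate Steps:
u = -250014 (u = Mul(Rational(1, 2), -500028) = -250014)
Add(Mul(u, Pow(87126, -1)), Mul(463731, Pow(413119, -1))) = Add(Mul(-250014, Pow(87126, -1)), Mul(463731, Pow(413119, -1))) = Add(Mul(-250014, Rational(1, 87126)), Mul(463731, Rational(1, 413119))) = Add(Rational(-41669, 14521), Rational(463731, 413119)) = Rational(-10480417760, 5998900999)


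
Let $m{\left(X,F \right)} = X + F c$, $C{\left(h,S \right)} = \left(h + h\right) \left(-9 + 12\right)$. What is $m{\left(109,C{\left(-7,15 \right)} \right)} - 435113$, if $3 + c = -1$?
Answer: $-434836$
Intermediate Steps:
$c = -4$ ($c = -3 - 1 = -4$)
$C{\left(h,S \right)} = 6 h$ ($C{\left(h,S \right)} = 2 h 3 = 6 h$)
$m{\left(X,F \right)} = X - 4 F$ ($m{\left(X,F \right)} = X + F \left(-4\right) = X - 4 F$)
$m{\left(109,C{\left(-7,15 \right)} \right)} - 435113 = \left(109 - 4 \cdot 6 \left(-7\right)\right) - 435113 = \left(109 - -168\right) - 435113 = \left(109 + 168\right) - 435113 = 277 - 435113 = -434836$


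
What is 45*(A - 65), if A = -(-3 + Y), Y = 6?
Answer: -3060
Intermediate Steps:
A = -3 (A = -(-3 + 6) = -1*3 = -3)
45*(A - 65) = 45*(-3 - 65) = 45*(-68) = -3060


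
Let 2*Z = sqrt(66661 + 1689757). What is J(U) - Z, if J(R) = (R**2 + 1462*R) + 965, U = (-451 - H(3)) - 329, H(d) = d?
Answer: -530692 - sqrt(1756418)/2 ≈ -5.3136e+5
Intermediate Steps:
Z = sqrt(1756418)/2 (Z = sqrt(66661 + 1689757)/2 = sqrt(1756418)/2 ≈ 662.65)
U = -783 (U = (-451 - 1*3) - 329 = (-451 - 3) - 329 = -454 - 329 = -783)
J(R) = 965 + R**2 + 1462*R
J(U) - Z = (965 + (-783)**2 + 1462*(-783)) - sqrt(1756418)/2 = (965 + 613089 - 1144746) - sqrt(1756418)/2 = -530692 - sqrt(1756418)/2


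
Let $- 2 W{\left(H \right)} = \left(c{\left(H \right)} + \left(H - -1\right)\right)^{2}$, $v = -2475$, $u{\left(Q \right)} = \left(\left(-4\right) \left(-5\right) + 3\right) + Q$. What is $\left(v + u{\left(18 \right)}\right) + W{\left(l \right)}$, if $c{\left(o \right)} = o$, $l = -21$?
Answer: $- \frac{6549}{2} \approx -3274.5$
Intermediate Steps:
$u{\left(Q \right)} = 23 + Q$ ($u{\left(Q \right)} = \left(20 + 3\right) + Q = 23 + Q$)
$W{\left(H \right)} = - \frac{\left(1 + 2 H\right)^{2}}{2}$ ($W{\left(H \right)} = - \frac{\left(H + \left(H - -1\right)\right)^{2}}{2} = - \frac{\left(H + \left(H + 1\right)\right)^{2}}{2} = - \frac{\left(H + \left(1 + H\right)\right)^{2}}{2} = - \frac{\left(1 + 2 H\right)^{2}}{2}$)
$\left(v + u{\left(18 \right)}\right) + W{\left(l \right)} = \left(-2475 + \left(23 + 18\right)\right) - \frac{\left(1 + 2 \left(-21\right)\right)^{2}}{2} = \left(-2475 + 41\right) - \frac{\left(1 - 42\right)^{2}}{2} = -2434 - \frac{\left(-41\right)^{2}}{2} = -2434 - \frac{1681}{2} = - \frac{6549}{2}$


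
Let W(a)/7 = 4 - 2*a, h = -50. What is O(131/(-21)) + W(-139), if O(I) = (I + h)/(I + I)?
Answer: 518369/262 ≈ 1978.5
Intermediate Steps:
W(a) = 28 - 14*a (W(a) = 7*(4 - 2*a) = 28 - 14*a)
O(I) = (-50 + I)/(2*I) (O(I) = (I - 50)/(I + I) = (-50 + I)/((2*I)) = (-50 + I)*(1/(2*I)) = (-50 + I)/(2*I))
O(131/(-21)) + W(-139) = (-50 + 131/(-21))/(2*((131/(-21)))) + (28 - 14*(-139)) = (-50 + 131*(-1/21))/(2*((131*(-1/21)))) + (28 + 1946) = (-50 - 131/21)/(2*(-131/21)) + 1974 = (½)*(-21/131)*(-1181/21) + 1974 = 1181/262 + 1974 = 518369/262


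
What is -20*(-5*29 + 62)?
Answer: 1660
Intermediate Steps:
-20*(-5*29 + 62) = -20*(-145 + 62) = -20*(-83) = 1660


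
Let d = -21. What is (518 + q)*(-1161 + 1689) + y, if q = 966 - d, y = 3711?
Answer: 798351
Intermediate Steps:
q = 987 (q = 966 - 1*(-21) = 966 + 21 = 987)
(518 + q)*(-1161 + 1689) + y = (518 + 987)*(-1161 + 1689) + 3711 = 1505*528 + 3711 = 794640 + 3711 = 798351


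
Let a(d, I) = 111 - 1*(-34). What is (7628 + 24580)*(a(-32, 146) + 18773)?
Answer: 609310944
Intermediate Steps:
a(d, I) = 145 (a(d, I) = 111 + 34 = 145)
(7628 + 24580)*(a(-32, 146) + 18773) = (7628 + 24580)*(145 + 18773) = 32208*18918 = 609310944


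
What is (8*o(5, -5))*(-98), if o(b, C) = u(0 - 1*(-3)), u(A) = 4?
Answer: -3136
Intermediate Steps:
o(b, C) = 4
(8*o(5, -5))*(-98) = (8*4)*(-98) = 32*(-98) = -3136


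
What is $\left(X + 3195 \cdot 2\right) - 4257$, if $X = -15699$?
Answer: $-13566$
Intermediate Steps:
$\left(X + 3195 \cdot 2\right) - 4257 = \left(-15699 + 3195 \cdot 2\right) - 4257 = \left(-15699 + 6390\right) - 4257 = -9309 - 4257 = -13566$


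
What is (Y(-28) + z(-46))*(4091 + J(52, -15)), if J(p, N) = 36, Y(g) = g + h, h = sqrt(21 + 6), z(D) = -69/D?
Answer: -218731/2 + 12381*sqrt(3) ≈ -87921.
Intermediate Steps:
h = 3*sqrt(3) (h = sqrt(27) = 3*sqrt(3) ≈ 5.1962)
Y(g) = g + 3*sqrt(3)
(Y(-28) + z(-46))*(4091 + J(52, -15)) = ((-28 + 3*sqrt(3)) - 69/(-46))*(4091 + 36) = ((-28 + 3*sqrt(3)) - 69*(-1/46))*4127 = ((-28 + 3*sqrt(3)) + 3/2)*4127 = (-53/2 + 3*sqrt(3))*4127 = -218731/2 + 12381*sqrt(3)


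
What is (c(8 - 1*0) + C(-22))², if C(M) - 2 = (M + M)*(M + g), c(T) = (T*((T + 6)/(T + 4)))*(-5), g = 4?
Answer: 5026564/9 ≈ 5.5851e+5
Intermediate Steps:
c(T) = -5*T*(6 + T)/(4 + T) (c(T) = (T*((6 + T)/(4 + T)))*(-5) = (T*(6 + T)/(4 + T))*(-5) = -5*T*(6 + T)/(4 + T))
C(M) = 2 + 2*M*(4 + M) (C(M) = 2 + (M + M)*(M + 4) = 2 + (2*M)*(4 + M) = 2 + 2*M*(4 + M))
(c(8 - 1*0) + C(-22))² = (-5*(8 - 1*0)*(6 + (8 - 1*0))/(4 + (8 - 1*0)) + (2 + 2*(-22)² + 8*(-22)))² = (-5*(8 + 0)*(6 + (8 + 0))/(4 + (8 + 0)) + (2 + 2*484 - 176))² = (-5*8*(6 + 8)/(4 + 8) + (2 + 968 - 176))² = (-5*8*14/12 + 794)² = (-5*8*1/12*14 + 794)² = (-140/3 + 794)² = (2242/3)² = 5026564/9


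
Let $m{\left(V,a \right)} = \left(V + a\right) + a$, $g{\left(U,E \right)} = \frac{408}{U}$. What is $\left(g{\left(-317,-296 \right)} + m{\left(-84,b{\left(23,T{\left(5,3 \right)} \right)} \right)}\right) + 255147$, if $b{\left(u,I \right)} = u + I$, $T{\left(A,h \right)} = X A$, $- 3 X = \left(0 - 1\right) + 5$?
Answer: $\frac{242594755}{951} \approx 2.5509 \cdot 10^{5}$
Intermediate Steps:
$X = - \frac{4}{3}$ ($X = - \frac{\left(0 - 1\right) + 5}{3} = - \frac{-1 + 5}{3} = \left(- \frac{1}{3}\right) 4 = - \frac{4}{3} \approx -1.3333$)
$T{\left(A,h \right)} = - \frac{4 A}{3}$
$b{\left(u,I \right)} = I + u$
$m{\left(V,a \right)} = V + 2 a$
$\left(g{\left(-317,-296 \right)} + m{\left(-84,b{\left(23,T{\left(5,3 \right)} \right)} \right)}\right) + 255147 = \left(\frac{408}{-317} - \left(84 - 2 \left(\left(- \frac{4}{3}\right) 5 + 23\right)\right)\right) + 255147 = \left(408 \left(- \frac{1}{317}\right) - \left(84 - 2 \left(- \frac{20}{3} + 23\right)\right)\right) + 255147 = \left(- \frac{408}{317} + \left(-84 + 2 \cdot \frac{49}{3}\right)\right) + 255147 = \left(- \frac{408}{317} + \left(-84 + \frac{98}{3}\right)\right) + 255147 = \left(- \frac{408}{317} - \frac{154}{3}\right) + 255147 = - \frac{50042}{951} + 255147 = \frac{242594755}{951}$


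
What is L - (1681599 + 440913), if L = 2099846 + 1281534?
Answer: 1258868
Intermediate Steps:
L = 3381380
L - (1681599 + 440913) = 3381380 - (1681599 + 440913) = 3381380 - 1*2122512 = 3381380 - 2122512 = 1258868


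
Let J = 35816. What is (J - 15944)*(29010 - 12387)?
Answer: 330332256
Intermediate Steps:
(J - 15944)*(29010 - 12387) = (35816 - 15944)*(29010 - 12387) = 19872*16623 = 330332256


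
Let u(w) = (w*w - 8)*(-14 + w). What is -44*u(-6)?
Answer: 24640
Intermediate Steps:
u(w) = (-14 + w)*(-8 + w²) (u(w) = (w² - 8)*(-14 + w) = (-8 + w²)*(-14 + w) = (-14 + w)*(-8 + w²))
-44*u(-6) = -44*(112 + (-6)³ - 14*(-6)² - 8*(-6)) = -44*(112 - 216 - 14*36 + 48) = -44*(112 - 216 - 504 + 48) = -44*(-560) = 24640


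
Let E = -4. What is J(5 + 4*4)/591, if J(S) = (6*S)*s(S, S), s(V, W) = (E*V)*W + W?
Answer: -73206/197 ≈ -371.60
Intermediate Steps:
s(V, W) = W - 4*V*W (s(V, W) = (-4*V)*W + W = -4*V*W + W = W - 4*V*W)
J(S) = 6*S²*(1 - 4*S) (J(S) = (6*S)*(S*(1 - 4*S)) = 6*S²*(1 - 4*S))
J(5 + 4*4)/591 = ((5 + 4*4)²*(6 - 24*(5 + 4*4)))/591 = ((5 + 16)²*(6 - 24*(5 + 16)))*(1/591) = (21²*(6 - 24*21))*(1/591) = (441*(6 - 504))*(1/591) = (441*(-498))*(1/591) = -219618*1/591 = -73206/197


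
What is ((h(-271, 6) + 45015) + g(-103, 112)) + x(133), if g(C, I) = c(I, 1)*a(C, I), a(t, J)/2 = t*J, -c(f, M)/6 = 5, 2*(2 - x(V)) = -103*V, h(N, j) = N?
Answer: 1487511/2 ≈ 7.4376e+5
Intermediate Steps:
x(V) = 2 + 103*V/2 (x(V) = 2 - (-103)*V/2 = 2 + 103*V/2)
c(f, M) = -30 (c(f, M) = -6*5 = -30)
a(t, J) = 2*J*t (a(t, J) = 2*(t*J) = 2*(J*t) = 2*J*t)
g(C, I) = -60*C*I (g(C, I) = -60*I*C = -60*C*I)
((h(-271, 6) + 45015) + g(-103, 112)) + x(133) = ((-271 + 45015) - 60*(-103)*112) + (2 + (103/2)*133) = (44744 + 692160) + (2 + 13699/2) = 736904 + 13703/2 = 1487511/2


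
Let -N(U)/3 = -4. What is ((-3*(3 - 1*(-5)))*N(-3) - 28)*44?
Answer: -13904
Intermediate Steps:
N(U) = 12 (N(U) = -3*(-4) = 12)
((-3*(3 - 1*(-5)))*N(-3) - 28)*44 = (-3*(3 - 1*(-5))*12 - 28)*44 = (-3*(3 + 5)*12 - 28)*44 = (-3*8*12 - 28)*44 = (-24*12 - 28)*44 = (-288 - 28)*44 = -316*44 = -13904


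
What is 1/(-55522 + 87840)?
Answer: 1/32318 ≈ 3.0942e-5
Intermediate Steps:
1/(-55522 + 87840) = 1/32318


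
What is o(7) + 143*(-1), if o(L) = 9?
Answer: -134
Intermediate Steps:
o(7) + 143*(-1) = 9 + 143*(-1) = 9 - 143 = -134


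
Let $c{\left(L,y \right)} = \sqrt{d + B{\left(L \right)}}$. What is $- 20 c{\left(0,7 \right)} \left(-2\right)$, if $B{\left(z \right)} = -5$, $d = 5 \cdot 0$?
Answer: $40 i \sqrt{5} \approx 89.443 i$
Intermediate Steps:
$d = 0$
$c{\left(L,y \right)} = i \sqrt{5}$ ($c{\left(L,y \right)} = \sqrt{0 - 5} = \sqrt{-5} = i \sqrt{5}$)
$- 20 c{\left(0,7 \right)} \left(-2\right) = - 20 i \sqrt{5} \left(-2\right) = 40 i \sqrt{5}$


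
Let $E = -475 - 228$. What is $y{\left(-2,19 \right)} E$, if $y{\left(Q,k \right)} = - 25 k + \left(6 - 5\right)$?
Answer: $333222$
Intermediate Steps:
$E = -703$
$y{\left(Q,k \right)} = 1 - 25 k$ ($y{\left(Q,k \right)} = - 25 k + \left(6 - 5\right) = - 25 k + 1 = 1 - 25 k$)
$y{\left(-2,19 \right)} E = \left(1 - 475\right) \left(-703\right) = \left(-474\right) \left(-703\right) = 333222$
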